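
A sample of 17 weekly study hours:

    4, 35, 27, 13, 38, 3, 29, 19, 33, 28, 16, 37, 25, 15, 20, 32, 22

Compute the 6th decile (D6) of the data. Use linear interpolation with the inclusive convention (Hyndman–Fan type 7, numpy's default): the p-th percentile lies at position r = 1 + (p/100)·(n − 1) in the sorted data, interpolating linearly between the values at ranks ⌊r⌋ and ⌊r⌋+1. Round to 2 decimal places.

Sorted: 3, 4, 13, 15, 16, 19, 20, 22, 25, 27, 28, 29, 32, 33, 35, 37, 38.
n = 17.
r = 1 + (60/100)·(17 − 1) = 1 + 9.6 = 10.6.
Rank 10 is 27 and rank 11 is 28.
Interpolate: 27 + 0.6·(28 − 27) = 27 + 0.6·1 = 27.6.

27.60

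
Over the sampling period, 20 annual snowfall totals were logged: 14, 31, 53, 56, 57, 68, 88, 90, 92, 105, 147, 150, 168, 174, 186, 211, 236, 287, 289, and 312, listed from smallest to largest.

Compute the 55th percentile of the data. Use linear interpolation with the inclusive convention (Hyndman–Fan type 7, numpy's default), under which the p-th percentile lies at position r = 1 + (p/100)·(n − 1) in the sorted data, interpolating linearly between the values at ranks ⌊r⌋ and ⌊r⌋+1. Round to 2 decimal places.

148.35

n = 20.
r = 1 + (55/100)·(20 − 1) = 1 + 10.45 = 11.45.
Rank 11 is 147 and rank 12 is 150.
Interpolate: 147 + 0.45·(150 − 147) = 147 + 0.45·3 = 148.35.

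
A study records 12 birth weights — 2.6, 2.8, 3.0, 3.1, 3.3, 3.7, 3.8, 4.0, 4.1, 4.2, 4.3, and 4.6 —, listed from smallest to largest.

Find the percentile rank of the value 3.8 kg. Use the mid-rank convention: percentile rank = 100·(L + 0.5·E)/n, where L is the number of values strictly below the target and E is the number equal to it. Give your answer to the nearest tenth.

54.2

Count below 3.8: L = 6; count equal: E = 1; n = 12.
Percentile rank = 100·(6 + 0.5·1)/12 = 100·6.5/12 = 54.17.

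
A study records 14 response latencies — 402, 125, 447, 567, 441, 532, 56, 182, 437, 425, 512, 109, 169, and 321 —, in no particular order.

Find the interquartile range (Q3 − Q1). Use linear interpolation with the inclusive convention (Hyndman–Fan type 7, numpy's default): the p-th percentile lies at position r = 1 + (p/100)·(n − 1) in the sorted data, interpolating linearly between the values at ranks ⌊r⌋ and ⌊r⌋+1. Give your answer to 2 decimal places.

Sorted: 56, 109, 125, 169, 182, 321, 402, 425, 437, 441, 447, 512, 532, 567.
n = 14.
P25: r = 4.25; ranks 4–5 are 169, 182; interpolating gives 172.25.
P75: r = 10.75; ranks 10–11 are 441, 447; interpolating gives 445.5.
Difference: 445.5 − 172.25 = 273.25.

273.25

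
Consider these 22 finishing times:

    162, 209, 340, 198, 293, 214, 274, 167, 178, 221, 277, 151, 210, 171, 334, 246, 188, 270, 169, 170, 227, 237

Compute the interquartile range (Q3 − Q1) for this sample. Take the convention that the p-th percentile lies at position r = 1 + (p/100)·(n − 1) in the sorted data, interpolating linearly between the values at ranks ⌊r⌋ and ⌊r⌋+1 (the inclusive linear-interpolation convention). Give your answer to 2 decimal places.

Sorted: 151, 162, 167, 169, 170, 171, 178, 188, 198, 209, 210, 214, 221, 227, 237, 246, 270, 274, 277, 293, 334, 340.
n = 22.
P25: r = 6.25; ranks 6–7 are 171, 178; interpolating gives 172.75.
P75: r = 16.75; ranks 16–17 are 246, 270; interpolating gives 264.
Difference: 264 − 172.75 = 91.25.

91.25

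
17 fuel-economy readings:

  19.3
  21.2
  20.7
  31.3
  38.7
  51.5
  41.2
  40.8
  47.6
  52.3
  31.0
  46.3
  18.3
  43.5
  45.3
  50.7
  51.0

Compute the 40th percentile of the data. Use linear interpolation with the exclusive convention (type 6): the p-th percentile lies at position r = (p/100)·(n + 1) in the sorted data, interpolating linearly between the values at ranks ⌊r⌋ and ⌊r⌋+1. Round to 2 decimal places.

Sorted: 18.3, 19.3, 20.7, 21.2, 31.0, 31.3, 38.7, 40.8, 41.2, 43.5, 45.3, 46.3, 47.6, 50.7, 51.0, 51.5, 52.3.
n = 17.
r = (40/100)·(17 + 1) = 7.2.
Rank 7 is 38.7 and rank 8 is 40.8.
Interpolate: 38.7 + 0.2·(40.8 − 38.7) = 38.7 + 0.2·2.1 = 39.12.

39.12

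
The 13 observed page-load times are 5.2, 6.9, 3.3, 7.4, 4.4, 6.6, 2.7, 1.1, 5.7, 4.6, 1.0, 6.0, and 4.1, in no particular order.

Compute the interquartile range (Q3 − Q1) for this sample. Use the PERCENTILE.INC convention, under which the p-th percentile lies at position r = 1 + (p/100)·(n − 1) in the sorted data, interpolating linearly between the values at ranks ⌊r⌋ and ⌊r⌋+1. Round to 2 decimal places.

Sorted: 1.0, 1.1, 2.7, 3.3, 4.1, 4.4, 4.6, 5.2, 5.7, 6.0, 6.6, 6.9, 7.4.
n = 13.
P25: r = 4 (integer) → 3.3.
P75: r = 10 (integer) → 6.
Difference: 6 − 3.3 = 2.7.

2.70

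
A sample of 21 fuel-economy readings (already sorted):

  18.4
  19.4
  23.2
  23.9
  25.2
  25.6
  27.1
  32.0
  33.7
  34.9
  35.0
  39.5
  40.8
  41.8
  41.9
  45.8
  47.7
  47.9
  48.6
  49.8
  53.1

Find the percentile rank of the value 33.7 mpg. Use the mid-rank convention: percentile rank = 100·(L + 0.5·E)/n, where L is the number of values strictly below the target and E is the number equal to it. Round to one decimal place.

40.5

Count below 33.7: L = 8; count equal: E = 1; n = 21.
Percentile rank = 100·(8 + 0.5·1)/21 = 100·8.5/21 = 40.48.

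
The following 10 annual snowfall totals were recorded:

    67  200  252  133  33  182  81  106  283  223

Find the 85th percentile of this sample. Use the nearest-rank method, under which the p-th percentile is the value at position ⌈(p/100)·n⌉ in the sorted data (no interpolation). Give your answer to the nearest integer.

Sorted: 33, 67, 81, 106, 133, 182, 200, 223, 252, 283.
n = 10.
Position = ⌈85/100 · 10⌉ = ⌈8.5⌉ = 9.
The value at rank 9 is 252.

252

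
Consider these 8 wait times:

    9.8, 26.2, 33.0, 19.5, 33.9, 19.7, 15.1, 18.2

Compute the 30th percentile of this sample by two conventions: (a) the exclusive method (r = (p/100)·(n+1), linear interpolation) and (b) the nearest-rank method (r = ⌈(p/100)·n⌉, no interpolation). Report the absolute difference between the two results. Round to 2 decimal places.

Sorted: 9.8, 15.1, 18.2, 19.5, 19.7, 26.2, 33.0, 33.9.
n = 8.
(a) r = 2.7; between ranks 2 (15.1) and 3 (18.2): 17.27.
(b) the nearest-rank method: rank 3 → 18.2.
|17.27 − 18.2| = 0.93.

0.93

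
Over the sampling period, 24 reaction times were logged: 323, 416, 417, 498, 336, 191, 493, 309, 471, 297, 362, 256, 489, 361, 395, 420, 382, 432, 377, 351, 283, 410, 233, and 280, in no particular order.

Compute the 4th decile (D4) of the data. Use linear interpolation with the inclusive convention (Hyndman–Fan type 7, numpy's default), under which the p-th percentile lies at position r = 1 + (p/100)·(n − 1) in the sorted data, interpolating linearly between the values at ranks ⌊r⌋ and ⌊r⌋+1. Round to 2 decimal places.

Sorted: 191, 233, 256, 280, 283, 297, 309, 323, 336, 351, 361, 362, 377, 382, 395, 410, 416, 417, 420, 432, 471, 489, 493, 498.
n = 24.
r = 1 + (40/100)·(24 − 1) = 1 + 9.2 = 10.2.
Rank 10 is 351 and rank 11 is 361.
Interpolate: 351 + 0.2·(361 − 351) = 351 + 0.2·10 = 353.

353.00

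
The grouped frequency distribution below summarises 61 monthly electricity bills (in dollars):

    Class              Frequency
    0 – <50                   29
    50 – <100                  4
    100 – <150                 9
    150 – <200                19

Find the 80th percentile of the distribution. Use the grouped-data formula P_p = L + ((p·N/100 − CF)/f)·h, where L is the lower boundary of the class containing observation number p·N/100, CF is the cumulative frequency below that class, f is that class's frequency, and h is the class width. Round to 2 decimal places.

N = 61; target position k = 80/100 · 61 = 48.8.
Cumulative frequencies: 29, 33, 42, 61.
Observation 48.8 falls in the class 150 – <200.
L = 150, CF = 42, f = 19, h = 50.
P80 = 150 + ((48.8 − 42)/19)·50 = 150 + 17.8947 = 167.895.

167.89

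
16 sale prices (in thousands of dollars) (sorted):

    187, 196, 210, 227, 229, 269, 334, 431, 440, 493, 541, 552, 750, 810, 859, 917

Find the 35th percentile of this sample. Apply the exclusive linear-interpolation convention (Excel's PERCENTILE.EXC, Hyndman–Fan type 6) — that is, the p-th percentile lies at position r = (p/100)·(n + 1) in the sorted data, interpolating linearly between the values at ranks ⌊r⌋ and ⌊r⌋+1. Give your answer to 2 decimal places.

n = 16.
r = (35/100)·(16 + 1) = 5.95.
Rank 5 is 229 and rank 6 is 269.
Interpolate: 229 + 0.95·(269 − 229) = 229 + 0.95·40 = 267.

267.00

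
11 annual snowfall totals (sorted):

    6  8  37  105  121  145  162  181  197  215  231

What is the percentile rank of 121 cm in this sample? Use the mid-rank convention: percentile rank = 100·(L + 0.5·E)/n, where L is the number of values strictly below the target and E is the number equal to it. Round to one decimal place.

Count below 121: L = 4; count equal: E = 1; n = 11.
Percentile rank = 100·(4 + 0.5·1)/11 = 100·4.5/11 = 40.91.

40.9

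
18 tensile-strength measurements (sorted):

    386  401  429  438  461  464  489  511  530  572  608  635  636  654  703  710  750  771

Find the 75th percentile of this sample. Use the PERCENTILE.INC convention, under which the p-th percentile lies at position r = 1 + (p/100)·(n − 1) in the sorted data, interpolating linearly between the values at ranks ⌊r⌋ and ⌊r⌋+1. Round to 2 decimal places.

n = 18.
r = 1 + (75/100)·(18 − 1) = 1 + 12.75 = 13.75.
Rank 13 is 636 and rank 14 is 654.
Interpolate: 636 + 0.75·(654 − 636) = 636 + 0.75·18 = 649.5.

649.50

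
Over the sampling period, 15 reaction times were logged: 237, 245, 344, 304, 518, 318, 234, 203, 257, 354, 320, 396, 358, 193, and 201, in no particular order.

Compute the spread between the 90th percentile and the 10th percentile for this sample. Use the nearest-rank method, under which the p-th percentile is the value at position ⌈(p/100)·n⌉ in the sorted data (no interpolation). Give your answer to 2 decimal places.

195.00

Sorted: 193, 201, 203, 234, 237, 245, 257, 304, 318, 320, 344, 354, 358, 396, 518.
n = 15.
P10: rank ⌈10/100·15⌉ = 2 → 201.
P90: rank ⌈90/100·15⌉ = 14 → 396.
Difference: 396 − 201 = 195.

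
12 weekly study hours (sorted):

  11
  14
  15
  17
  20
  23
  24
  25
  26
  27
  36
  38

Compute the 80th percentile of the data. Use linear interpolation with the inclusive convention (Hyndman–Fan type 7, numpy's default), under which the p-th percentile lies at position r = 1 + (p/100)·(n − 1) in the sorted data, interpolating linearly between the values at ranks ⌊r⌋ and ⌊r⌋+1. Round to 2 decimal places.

26.80

n = 12.
r = 1 + (80/100)·(12 − 1) = 1 + 8.8 = 9.8.
Rank 9 is 26 and rank 10 is 27.
Interpolate: 26 + 0.8·(27 − 26) = 26 + 0.8·1 = 26.8.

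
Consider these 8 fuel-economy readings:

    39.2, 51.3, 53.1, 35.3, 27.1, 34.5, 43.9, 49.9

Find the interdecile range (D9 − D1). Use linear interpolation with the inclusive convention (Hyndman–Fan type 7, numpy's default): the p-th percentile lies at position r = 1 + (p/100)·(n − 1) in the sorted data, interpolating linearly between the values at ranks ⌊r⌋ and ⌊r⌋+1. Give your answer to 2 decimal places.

19.56

Sorted: 27.1, 34.5, 35.3, 39.2, 43.9, 49.9, 51.3, 53.1.
n = 8.
P10: r = 1.7; ranks 1–2 are 27.1, 34.5; interpolating gives 32.28.
P90: r = 7.3; ranks 7–8 are 51.3, 53.1; interpolating gives 51.84.
Difference: 51.84 − 32.28 = 19.56.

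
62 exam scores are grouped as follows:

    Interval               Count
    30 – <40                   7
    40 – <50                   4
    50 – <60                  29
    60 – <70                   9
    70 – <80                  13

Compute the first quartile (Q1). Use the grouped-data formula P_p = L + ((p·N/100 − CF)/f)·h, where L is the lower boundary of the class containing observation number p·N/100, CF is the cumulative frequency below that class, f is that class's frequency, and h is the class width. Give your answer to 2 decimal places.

51.55

N = 62; target position k = 25/100 · 62 = 15.5.
Cumulative frequencies: 7, 11, 40, 49, 62.
Observation 15.5 falls in the class 50 – <60.
L = 50, CF = 11, f = 29, h = 10.
P25 = 50 + ((15.5 − 11)/29)·10 = 50 + 1.55172 = 51.5517.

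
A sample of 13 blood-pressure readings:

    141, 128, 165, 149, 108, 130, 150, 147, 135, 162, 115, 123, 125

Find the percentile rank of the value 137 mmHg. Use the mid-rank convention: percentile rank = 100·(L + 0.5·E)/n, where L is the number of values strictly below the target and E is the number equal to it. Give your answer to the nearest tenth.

Sorted: 108, 115, 123, 125, 128, 130, 135, 141, 147, 149, 150, 162, 165.
Count below 137: L = 7; count equal: E = 0; n = 13.
Percentile rank = 100·(7 + 0.5·0)/13 = 100·7/13 = 53.85.

53.8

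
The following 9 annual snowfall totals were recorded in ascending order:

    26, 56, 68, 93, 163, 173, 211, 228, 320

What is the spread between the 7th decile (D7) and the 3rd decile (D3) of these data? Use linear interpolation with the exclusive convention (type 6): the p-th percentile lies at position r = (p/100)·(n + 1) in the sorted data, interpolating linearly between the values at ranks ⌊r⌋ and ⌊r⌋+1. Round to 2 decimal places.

n = 9.
P30: r = 3 (integer) → 68.
P70: r = 7 (integer) → 211.
Difference: 211 − 68 = 143.

143.00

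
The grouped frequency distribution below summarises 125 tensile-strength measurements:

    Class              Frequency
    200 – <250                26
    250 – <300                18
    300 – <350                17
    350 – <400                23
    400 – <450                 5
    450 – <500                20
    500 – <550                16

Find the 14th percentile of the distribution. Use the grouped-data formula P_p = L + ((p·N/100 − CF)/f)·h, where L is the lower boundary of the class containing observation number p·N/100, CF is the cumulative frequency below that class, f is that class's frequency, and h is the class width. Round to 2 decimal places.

N = 125; target position k = 14/100 · 125 = 17.5.
Cumulative frequencies: 26, 44, 61, 84, 89, 109, 125.
Observation 17.5 falls in the class 200 – <250.
L = 200, CF = 0, f = 26, h = 50.
P14 = 200 + ((17.5 − 0)/26)·50 = 200 + 33.6538 = 233.654.

233.65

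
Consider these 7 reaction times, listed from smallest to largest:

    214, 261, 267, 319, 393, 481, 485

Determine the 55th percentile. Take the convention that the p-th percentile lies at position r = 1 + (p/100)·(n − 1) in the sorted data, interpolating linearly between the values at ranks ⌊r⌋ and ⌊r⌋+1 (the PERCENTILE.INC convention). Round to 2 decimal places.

n = 7.
r = 1 + (55/100)·(7 − 1) = 1 + 3.3 = 4.3.
Rank 4 is 319 and rank 5 is 393.
Interpolate: 319 + 0.3·(393 − 319) = 319 + 0.3·74 = 341.2.

341.20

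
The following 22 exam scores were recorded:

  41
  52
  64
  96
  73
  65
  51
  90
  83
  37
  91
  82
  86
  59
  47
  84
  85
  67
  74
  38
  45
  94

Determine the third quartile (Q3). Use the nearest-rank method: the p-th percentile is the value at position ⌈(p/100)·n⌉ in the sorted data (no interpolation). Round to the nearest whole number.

85

Sorted: 37, 38, 41, 45, 47, 51, 52, 59, 64, 65, 67, 73, 74, 82, 83, 84, 85, 86, 90, 91, 94, 96.
n = 22.
Position = ⌈75/100 · 22⌉ = ⌈16.5⌉ = 17.
The value at rank 17 is 85.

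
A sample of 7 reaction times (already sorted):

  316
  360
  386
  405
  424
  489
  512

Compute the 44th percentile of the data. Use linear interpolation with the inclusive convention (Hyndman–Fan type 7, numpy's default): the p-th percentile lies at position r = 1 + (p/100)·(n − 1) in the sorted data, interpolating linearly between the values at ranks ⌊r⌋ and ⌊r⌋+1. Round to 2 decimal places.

n = 7.
r = 1 + (44/100)·(7 − 1) = 1 + 2.64 = 3.64.
Rank 3 is 386 and rank 4 is 405.
Interpolate: 386 + 0.64·(405 − 386) = 386 + 0.64·19 = 398.16.

398.16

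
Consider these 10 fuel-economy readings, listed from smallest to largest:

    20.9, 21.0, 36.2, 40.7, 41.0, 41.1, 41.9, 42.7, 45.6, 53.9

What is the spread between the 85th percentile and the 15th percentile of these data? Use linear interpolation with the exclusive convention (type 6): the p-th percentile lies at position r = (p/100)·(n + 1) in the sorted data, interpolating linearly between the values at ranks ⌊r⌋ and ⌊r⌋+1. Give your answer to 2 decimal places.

27.54

n = 10.
P15: r = 1.65; ranks 1–2 are 20.9, 21.0; interpolating gives 20.965.
P85: r = 9.35; ranks 9–10 are 45.6, 53.9; interpolating gives 48.505.
Difference: 48.505 − 20.965 = 27.54.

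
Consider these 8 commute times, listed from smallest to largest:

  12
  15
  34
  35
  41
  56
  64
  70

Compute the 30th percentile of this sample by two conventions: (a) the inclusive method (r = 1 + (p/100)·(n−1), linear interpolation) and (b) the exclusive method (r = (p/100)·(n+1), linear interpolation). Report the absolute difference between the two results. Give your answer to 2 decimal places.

5.80

n = 8.
(a) r = 3.1; between ranks 3 (34) and 4 (35): 34.1.
(b) r = 2.7; between ranks 2 (15) and 3 (34): 28.3.
|34.1 − 28.3| = 5.8.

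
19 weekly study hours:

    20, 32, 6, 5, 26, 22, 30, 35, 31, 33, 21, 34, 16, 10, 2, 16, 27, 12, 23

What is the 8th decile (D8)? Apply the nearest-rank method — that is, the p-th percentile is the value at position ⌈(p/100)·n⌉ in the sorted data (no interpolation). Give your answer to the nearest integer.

32

Sorted: 2, 5, 6, 10, 12, 16, 16, 20, 21, 22, 23, 26, 27, 30, 31, 32, 33, 34, 35.
n = 19.
Position = ⌈80/100 · 19⌉ = ⌈15.2⌉ = 16.
The value at rank 16 is 32.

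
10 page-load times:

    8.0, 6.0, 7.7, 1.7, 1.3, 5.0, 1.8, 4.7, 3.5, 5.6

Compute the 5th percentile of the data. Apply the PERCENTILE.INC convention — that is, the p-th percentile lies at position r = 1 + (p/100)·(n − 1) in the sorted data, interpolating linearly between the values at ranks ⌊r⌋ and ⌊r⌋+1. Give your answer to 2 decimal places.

Sorted: 1.3, 1.7, 1.8, 3.5, 4.7, 5.0, 5.6, 6.0, 7.7, 8.0.
n = 10.
r = 1 + (5/100)·(10 − 1) = 1 + 0.45 = 1.45.
Rank 1 is 1.3 and rank 2 is 1.7.
Interpolate: 1.3 + 0.45·(1.7 − 1.3) = 1.3 + 0.45·0.4 = 1.48.

1.48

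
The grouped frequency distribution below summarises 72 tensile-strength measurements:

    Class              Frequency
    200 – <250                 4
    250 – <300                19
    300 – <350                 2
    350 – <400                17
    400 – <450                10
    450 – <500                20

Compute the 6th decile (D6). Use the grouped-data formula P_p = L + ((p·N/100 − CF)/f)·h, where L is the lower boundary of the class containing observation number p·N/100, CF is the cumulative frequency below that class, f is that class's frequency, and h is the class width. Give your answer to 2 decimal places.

N = 72; target position k = 60/100 · 72 = 43.2.
Cumulative frequencies: 4, 23, 25, 42, 52, 72.
Observation 43.2 falls in the class 400 – <450.
L = 400, CF = 42, f = 10, h = 50.
P60 = 400 + ((43.2 − 42)/10)·50 = 400 + 6 = 406.

406.00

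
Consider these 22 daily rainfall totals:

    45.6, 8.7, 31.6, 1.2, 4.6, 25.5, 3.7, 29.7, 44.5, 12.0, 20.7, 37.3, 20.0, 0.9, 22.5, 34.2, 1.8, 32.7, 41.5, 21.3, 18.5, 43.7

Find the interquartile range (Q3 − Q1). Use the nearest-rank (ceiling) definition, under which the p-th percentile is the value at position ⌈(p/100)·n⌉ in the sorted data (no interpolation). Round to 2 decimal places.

25.50

Sorted: 0.9, 1.2, 1.8, 3.7, 4.6, 8.7, 12.0, 18.5, 20.0, 20.7, 21.3, 22.5, 25.5, 29.7, 31.6, 32.7, 34.2, 37.3, 41.5, 43.7, 44.5, 45.6.
n = 22.
P25: rank ⌈25/100·22⌉ = 6 → 8.7.
P75: rank ⌈75/100·22⌉ = 17 → 34.2.
Difference: 34.2 − 8.7 = 25.5.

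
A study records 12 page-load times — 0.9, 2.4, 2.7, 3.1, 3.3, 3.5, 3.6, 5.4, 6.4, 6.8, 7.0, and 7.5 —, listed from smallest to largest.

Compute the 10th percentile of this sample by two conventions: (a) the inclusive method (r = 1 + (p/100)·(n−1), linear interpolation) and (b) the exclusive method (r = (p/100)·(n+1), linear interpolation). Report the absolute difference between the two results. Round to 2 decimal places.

n = 12.
(a) r = 2.1; between ranks 2 (2.4) and 3 (2.7): 2.43.
(b) r = 1.3; between ranks 1 (0.9) and 2 (2.4): 1.35.
|2.43 − 1.35| = 1.08.

1.08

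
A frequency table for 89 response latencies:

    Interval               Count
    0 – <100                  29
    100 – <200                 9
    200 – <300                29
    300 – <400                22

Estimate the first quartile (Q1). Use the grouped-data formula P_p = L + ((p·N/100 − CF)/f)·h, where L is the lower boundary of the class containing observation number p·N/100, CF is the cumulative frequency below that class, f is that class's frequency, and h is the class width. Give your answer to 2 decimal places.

76.72

N = 89; target position k = 25/100 · 89 = 22.25.
Cumulative frequencies: 29, 38, 67, 89.
Observation 22.25 falls in the class 0 – <100.
L = 0, CF = 0, f = 29, h = 100.
P25 = 0 + ((22.25 − 0)/29)·100 = 0 + 76.7241 = 76.7241.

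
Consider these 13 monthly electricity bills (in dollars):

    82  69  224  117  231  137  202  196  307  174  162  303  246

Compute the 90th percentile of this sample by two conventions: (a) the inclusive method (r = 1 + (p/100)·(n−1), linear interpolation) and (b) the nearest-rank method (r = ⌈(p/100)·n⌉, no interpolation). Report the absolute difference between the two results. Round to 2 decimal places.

Sorted: 69, 82, 117, 137, 162, 174, 196, 202, 224, 231, 246, 303, 307.
n = 13.
(a) r = 11.8; between ranks 11 (246) and 12 (303): 291.6.
(b) the nearest-rank method: rank 12 → 303.
|291.6 − 303| = 11.4.

11.40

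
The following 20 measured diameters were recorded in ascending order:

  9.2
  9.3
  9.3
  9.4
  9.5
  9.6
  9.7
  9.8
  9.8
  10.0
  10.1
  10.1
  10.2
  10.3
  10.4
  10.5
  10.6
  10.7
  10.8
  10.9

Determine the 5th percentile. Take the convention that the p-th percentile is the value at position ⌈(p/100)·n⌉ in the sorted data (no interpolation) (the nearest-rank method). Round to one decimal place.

n = 20.
Position = ⌈5/100 · 20⌉ = ⌈1⌉ = 1.
The value at rank 1 is 9.2.

9.2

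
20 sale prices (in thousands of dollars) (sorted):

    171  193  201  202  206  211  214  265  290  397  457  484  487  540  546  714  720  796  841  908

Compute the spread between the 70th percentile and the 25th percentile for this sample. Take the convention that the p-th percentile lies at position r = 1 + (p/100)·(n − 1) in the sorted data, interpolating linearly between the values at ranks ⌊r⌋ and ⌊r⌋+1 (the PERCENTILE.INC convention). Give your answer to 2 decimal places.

332.05

n = 20.
P25: r = 5.75; ranks 5–6 are 206, 211; interpolating gives 209.75.
P70: r = 14.3; ranks 14–15 are 540, 546; interpolating gives 541.8.
Difference: 541.8 − 209.75 = 332.05.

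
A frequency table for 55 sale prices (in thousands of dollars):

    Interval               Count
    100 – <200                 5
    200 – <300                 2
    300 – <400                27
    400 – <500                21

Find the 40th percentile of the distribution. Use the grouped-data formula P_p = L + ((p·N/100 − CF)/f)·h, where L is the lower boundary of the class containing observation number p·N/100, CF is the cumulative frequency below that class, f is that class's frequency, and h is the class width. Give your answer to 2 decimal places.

N = 55; target position k = 40/100 · 55 = 22.
Cumulative frequencies: 5, 7, 34, 55.
Observation 22 falls in the class 300 – <400.
L = 300, CF = 7, f = 27, h = 100.
P40 = 300 + ((22 − 7)/27)·100 = 300 + 55.5556 = 355.556.

355.56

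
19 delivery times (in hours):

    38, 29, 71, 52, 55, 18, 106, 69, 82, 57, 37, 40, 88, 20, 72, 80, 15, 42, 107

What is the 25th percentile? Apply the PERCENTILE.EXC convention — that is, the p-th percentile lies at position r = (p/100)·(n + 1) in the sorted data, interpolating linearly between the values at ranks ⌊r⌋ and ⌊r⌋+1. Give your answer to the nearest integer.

37

Sorted: 15, 18, 20, 29, 37, 38, 40, 42, 52, 55, 57, 69, 71, 72, 80, 82, 88, 106, 107.
n = 19.
r = (25/100)·(19 + 1) = 5.
r is an integer, so P25 is the value at rank 5: 37.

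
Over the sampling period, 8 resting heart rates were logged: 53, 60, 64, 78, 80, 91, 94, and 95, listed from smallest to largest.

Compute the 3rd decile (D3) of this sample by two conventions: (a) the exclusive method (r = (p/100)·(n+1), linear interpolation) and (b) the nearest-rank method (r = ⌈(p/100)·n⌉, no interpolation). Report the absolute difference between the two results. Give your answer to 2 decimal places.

1.20

n = 8.
(a) r = 2.7; between ranks 2 (60) and 3 (64): 62.8.
(b) the nearest-rank method: rank 3 → 64.
|62.8 − 64| = 1.2.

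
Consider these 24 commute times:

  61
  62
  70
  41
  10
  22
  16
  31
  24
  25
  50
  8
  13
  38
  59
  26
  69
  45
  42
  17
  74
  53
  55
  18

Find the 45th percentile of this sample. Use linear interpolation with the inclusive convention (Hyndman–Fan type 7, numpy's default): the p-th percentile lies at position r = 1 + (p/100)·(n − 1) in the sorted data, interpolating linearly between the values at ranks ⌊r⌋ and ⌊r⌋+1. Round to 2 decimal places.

33.45

Sorted: 8, 10, 13, 16, 17, 18, 22, 24, 25, 26, 31, 38, 41, 42, 45, 50, 53, 55, 59, 61, 62, 69, 70, 74.
n = 24.
r = 1 + (45/100)·(24 − 1) = 1 + 10.35 = 11.35.
Rank 11 is 31 and rank 12 is 38.
Interpolate: 31 + 0.35·(38 − 31) = 31 + 0.35·7 = 33.45.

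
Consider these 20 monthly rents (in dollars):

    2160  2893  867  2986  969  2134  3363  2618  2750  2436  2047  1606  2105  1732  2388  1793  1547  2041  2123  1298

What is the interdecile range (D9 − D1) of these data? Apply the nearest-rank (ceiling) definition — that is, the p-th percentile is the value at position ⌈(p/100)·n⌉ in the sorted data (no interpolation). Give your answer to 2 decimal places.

1924.00

Sorted: 867, 969, 1298, 1547, 1606, 1732, 1793, 2041, 2047, 2105, 2123, 2134, 2160, 2388, 2436, 2618, 2750, 2893, 2986, 3363.
n = 20.
P10: rank ⌈10/100·20⌉ = 2 → 969.
P90: rank ⌈90/100·20⌉ = 18 → 2893.
Difference: 2893 − 969 = 1924.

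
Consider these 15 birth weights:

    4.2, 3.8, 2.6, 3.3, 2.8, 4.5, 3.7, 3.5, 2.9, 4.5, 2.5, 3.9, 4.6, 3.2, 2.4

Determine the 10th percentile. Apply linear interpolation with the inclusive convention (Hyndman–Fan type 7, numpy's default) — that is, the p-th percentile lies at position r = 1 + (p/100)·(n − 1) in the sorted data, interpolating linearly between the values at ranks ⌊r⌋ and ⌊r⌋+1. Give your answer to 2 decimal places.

Sorted: 2.4, 2.5, 2.6, 2.8, 2.9, 3.2, 3.3, 3.5, 3.7, 3.8, 3.9, 4.2, 4.5, 4.5, 4.6.
n = 15.
r = 1 + (10/100)·(15 − 1) = 1 + 1.4 = 2.4.
Rank 2 is 2.5 and rank 3 is 2.6.
Interpolate: 2.5 + 0.4·(2.6 − 2.5) = 2.5 + 0.4·0.1 = 2.54.

2.54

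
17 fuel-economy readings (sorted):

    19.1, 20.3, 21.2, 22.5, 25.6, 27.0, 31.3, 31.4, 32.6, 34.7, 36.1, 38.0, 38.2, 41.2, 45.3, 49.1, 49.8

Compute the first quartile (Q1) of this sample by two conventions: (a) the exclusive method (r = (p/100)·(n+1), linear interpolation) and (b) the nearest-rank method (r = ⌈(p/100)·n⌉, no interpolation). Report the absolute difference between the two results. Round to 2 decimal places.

1.55

n = 17.
(a) r = 4.5; between ranks 4 (22.5) and 5 (25.6): 24.05.
(b) the nearest-rank method: rank 5 → 25.6.
|24.05 − 25.6| = 1.55.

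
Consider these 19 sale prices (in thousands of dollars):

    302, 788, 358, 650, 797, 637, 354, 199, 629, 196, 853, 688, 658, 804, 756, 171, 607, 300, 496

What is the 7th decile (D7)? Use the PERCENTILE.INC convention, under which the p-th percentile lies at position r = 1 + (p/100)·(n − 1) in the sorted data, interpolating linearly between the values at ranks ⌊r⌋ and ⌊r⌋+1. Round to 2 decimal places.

Sorted: 171, 196, 199, 300, 302, 354, 358, 496, 607, 629, 637, 650, 658, 688, 756, 788, 797, 804, 853.
n = 19.
r = 1 + (70/100)·(19 − 1) = 1 + 12.6 = 13.6.
Rank 13 is 658 and rank 14 is 688.
Interpolate: 658 + 0.6·(688 − 658) = 658 + 0.6·30 = 676.

676.00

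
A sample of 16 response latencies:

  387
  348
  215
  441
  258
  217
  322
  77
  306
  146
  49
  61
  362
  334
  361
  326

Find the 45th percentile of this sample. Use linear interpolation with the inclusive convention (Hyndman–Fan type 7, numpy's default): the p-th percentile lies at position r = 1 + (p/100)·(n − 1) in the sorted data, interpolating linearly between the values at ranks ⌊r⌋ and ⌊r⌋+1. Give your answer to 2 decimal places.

294.00

Sorted: 49, 61, 77, 146, 215, 217, 258, 306, 322, 326, 334, 348, 361, 362, 387, 441.
n = 16.
r = 1 + (45/100)·(16 − 1) = 1 + 6.75 = 7.75.
Rank 7 is 258 and rank 8 is 306.
Interpolate: 258 + 0.75·(306 − 258) = 258 + 0.75·48 = 294.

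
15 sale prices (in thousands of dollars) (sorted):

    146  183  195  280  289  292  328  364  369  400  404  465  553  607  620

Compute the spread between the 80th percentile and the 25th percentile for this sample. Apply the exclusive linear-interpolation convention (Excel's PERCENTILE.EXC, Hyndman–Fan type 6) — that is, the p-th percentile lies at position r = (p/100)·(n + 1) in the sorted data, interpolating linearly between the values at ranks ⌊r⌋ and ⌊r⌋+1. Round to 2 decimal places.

255.40

n = 15.
P25: r = 4 (integer) → 280.
P80: r = 12.8; ranks 12–13 are 465, 553; interpolating gives 535.4.
Difference: 535.4 − 280 = 255.4.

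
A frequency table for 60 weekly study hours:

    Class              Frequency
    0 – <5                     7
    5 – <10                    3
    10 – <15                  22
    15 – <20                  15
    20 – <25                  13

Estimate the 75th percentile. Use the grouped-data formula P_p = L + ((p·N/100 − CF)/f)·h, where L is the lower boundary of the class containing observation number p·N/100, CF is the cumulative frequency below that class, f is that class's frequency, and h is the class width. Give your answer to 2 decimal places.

N = 60; target position k = 75/100 · 60 = 45.
Cumulative frequencies: 7, 10, 32, 47, 60.
Observation 45 falls in the class 15 – <20.
L = 15, CF = 32, f = 15, h = 5.
P75 = 15 + ((45 − 32)/15)·5 = 15 + 4.33333 = 19.3333.

19.33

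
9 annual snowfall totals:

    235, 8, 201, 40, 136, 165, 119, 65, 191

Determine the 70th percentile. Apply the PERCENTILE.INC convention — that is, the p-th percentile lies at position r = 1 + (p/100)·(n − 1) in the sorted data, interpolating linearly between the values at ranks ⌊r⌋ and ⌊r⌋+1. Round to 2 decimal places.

Sorted: 8, 40, 65, 119, 136, 165, 191, 201, 235.
n = 9.
r = 1 + (70/100)·(9 − 1) = 1 + 5.6 = 6.6.
Rank 6 is 165 and rank 7 is 191.
Interpolate: 165 + 0.6·(191 − 165) = 165 + 0.6·26 = 180.6.

180.60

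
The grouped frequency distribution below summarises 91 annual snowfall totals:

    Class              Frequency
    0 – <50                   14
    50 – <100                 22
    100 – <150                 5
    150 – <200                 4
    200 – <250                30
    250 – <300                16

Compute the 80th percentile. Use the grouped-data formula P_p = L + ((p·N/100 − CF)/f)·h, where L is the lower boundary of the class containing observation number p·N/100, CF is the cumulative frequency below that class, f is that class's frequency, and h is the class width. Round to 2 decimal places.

246.33

N = 91; target position k = 80/100 · 91 = 72.8.
Cumulative frequencies: 14, 36, 41, 45, 75, 91.
Observation 72.8 falls in the class 200 – <250.
L = 200, CF = 45, f = 30, h = 50.
P80 = 200 + ((72.8 − 45)/30)·50 = 200 + 46.3333 = 246.333.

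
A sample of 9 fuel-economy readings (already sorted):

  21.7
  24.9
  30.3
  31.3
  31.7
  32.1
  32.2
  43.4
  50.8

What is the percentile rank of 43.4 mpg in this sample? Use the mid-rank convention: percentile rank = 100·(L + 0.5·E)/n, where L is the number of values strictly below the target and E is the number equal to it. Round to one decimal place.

83.3

Count below 43.4: L = 7; count equal: E = 1; n = 9.
Percentile rank = 100·(7 + 0.5·1)/9 = 100·7.5/9 = 83.33.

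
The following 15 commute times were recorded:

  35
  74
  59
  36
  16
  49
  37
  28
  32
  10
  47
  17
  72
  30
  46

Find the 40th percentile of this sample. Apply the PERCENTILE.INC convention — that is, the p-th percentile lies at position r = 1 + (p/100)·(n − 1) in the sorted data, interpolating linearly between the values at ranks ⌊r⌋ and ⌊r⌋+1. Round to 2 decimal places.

33.80

Sorted: 10, 16, 17, 28, 30, 32, 35, 36, 37, 46, 47, 49, 59, 72, 74.
n = 15.
r = 1 + (40/100)·(15 − 1) = 1 + 5.6 = 6.6.
Rank 6 is 32 and rank 7 is 35.
Interpolate: 32 + 0.6·(35 − 32) = 32 + 0.6·3 = 33.8.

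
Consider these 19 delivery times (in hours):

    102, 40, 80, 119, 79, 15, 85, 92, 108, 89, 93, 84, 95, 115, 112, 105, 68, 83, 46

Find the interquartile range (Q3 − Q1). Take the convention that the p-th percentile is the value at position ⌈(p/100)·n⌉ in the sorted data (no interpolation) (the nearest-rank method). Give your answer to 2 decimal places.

Sorted: 15, 40, 46, 68, 79, 80, 83, 84, 85, 89, 92, 93, 95, 102, 105, 108, 112, 115, 119.
n = 19.
P25: rank ⌈25/100·19⌉ = 5 → 79.
P75: rank ⌈75/100·19⌉ = 15 → 105.
Difference: 105 − 79 = 26.

26.00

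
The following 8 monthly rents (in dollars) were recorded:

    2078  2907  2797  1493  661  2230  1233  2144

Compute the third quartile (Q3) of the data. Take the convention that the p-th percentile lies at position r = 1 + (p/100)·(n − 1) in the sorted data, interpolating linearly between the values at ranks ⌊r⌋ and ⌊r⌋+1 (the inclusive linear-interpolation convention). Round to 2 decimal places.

Sorted: 661, 1233, 1493, 2078, 2144, 2230, 2797, 2907.
n = 8.
r = 1 + (75/100)·(8 − 1) = 1 + 5.25 = 6.25.
Rank 6 is 2230 and rank 7 is 2797.
Interpolate: 2230 + 0.25·(2797 − 2230) = 2230 + 0.25·567 = 2371.75.

2371.75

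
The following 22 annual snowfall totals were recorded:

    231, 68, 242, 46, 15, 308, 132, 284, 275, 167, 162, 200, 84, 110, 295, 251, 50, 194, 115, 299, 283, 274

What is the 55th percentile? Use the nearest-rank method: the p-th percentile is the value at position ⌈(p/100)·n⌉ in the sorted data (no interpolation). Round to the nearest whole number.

231

Sorted: 15, 46, 50, 68, 84, 110, 115, 132, 162, 167, 194, 200, 231, 242, 251, 274, 275, 283, 284, 295, 299, 308.
n = 22.
Position = ⌈55/100 · 22⌉ = ⌈12.1⌉ = 13.
The value at rank 13 is 231.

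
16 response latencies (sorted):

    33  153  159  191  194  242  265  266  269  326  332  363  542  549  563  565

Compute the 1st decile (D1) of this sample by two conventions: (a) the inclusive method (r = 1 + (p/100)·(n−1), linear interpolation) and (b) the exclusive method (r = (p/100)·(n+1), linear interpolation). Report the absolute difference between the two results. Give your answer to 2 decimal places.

n = 16.
(a) r = 2.5; between ranks 2 (153) and 3 (159): 156.
(b) r = 1.7; between ranks 1 (33) and 2 (153): 117.
|156 − 117| = 39.

39.00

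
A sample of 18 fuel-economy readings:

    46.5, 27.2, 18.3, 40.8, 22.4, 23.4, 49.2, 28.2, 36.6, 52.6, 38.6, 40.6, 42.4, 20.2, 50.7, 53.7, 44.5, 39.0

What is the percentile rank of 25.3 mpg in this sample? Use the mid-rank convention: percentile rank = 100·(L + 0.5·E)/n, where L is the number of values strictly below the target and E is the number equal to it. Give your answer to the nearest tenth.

Sorted: 18.3, 20.2, 22.4, 23.4, 27.2, 28.2, 36.6, 38.6, 39.0, 40.6, 40.8, 42.4, 44.5, 46.5, 49.2, 50.7, 52.6, 53.7.
Count below 25.3: L = 4; count equal: E = 0; n = 18.
Percentile rank = 100·(4 + 0.5·0)/18 = 100·4/18 = 22.22.

22.2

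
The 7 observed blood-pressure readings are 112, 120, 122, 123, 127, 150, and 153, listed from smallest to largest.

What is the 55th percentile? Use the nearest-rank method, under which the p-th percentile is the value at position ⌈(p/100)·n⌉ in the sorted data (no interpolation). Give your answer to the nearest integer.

123

n = 7.
Position = ⌈55/100 · 7⌉ = ⌈3.85⌉ = 4.
The value at rank 4 is 123.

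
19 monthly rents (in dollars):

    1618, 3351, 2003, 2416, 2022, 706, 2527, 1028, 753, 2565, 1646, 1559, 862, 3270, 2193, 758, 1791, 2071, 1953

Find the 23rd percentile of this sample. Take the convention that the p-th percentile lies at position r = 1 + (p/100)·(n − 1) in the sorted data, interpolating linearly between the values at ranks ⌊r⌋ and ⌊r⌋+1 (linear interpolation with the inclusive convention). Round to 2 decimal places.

1102.34

Sorted: 706, 753, 758, 862, 1028, 1559, 1618, 1646, 1791, 1953, 2003, 2022, 2071, 2193, 2416, 2527, 2565, 3270, 3351.
n = 19.
r = 1 + (23/100)·(19 − 1) = 1 + 4.14 = 5.14.
Rank 5 is 1028 and rank 6 is 1559.
Interpolate: 1028 + 0.14·(1559 − 1028) = 1028 + 0.14·531 = 1102.34.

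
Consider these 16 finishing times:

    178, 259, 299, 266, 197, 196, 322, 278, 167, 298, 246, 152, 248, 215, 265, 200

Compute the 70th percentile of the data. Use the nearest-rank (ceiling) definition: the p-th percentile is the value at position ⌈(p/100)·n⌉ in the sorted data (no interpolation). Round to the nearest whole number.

Sorted: 152, 167, 178, 196, 197, 200, 215, 246, 248, 259, 265, 266, 278, 298, 299, 322.
n = 16.
Position = ⌈70/100 · 16⌉ = ⌈11.2⌉ = 12.
The value at rank 12 is 266.

266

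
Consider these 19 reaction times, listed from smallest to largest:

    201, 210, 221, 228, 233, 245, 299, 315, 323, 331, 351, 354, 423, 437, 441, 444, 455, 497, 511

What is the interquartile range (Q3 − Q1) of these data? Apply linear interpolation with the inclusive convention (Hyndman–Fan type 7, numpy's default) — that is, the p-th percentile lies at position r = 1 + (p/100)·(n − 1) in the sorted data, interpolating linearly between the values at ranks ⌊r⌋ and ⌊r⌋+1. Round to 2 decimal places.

200.00

n = 19.
P25: r = 5.5; ranks 5–6 are 233, 245; interpolating gives 239.
P75: r = 14.5; ranks 14–15 are 437, 441; interpolating gives 439.
Difference: 439 − 239 = 200.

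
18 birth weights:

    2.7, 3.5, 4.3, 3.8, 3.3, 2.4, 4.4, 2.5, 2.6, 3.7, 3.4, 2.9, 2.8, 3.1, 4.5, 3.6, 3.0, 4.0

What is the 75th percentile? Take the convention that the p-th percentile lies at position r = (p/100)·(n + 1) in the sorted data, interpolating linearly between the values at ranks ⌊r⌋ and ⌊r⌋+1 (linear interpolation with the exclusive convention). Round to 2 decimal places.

Sorted: 2.4, 2.5, 2.6, 2.7, 2.8, 2.9, 3.0, 3.1, 3.3, 3.4, 3.5, 3.6, 3.7, 3.8, 4.0, 4.3, 4.4, 4.5.
n = 18.
r = (75/100)·(18 + 1) = 14.25.
Rank 14 is 3.8 and rank 15 is 4.0.
Interpolate: 3.8 + 0.25·(4.0 − 3.8) = 3.8 + 0.25·0.2 = 3.85.

3.85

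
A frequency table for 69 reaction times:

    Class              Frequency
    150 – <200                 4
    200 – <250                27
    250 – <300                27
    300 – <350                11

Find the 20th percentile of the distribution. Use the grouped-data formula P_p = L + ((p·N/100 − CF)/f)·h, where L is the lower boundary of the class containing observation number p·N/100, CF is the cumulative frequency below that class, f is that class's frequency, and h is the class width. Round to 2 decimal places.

N = 69; target position k = 20/100 · 69 = 13.8.
Cumulative frequencies: 4, 31, 58, 69.
Observation 13.8 falls in the class 200 – <250.
L = 200, CF = 4, f = 27, h = 50.
P20 = 200 + ((13.8 − 4)/27)·50 = 200 + 18.1481 = 218.148.

218.15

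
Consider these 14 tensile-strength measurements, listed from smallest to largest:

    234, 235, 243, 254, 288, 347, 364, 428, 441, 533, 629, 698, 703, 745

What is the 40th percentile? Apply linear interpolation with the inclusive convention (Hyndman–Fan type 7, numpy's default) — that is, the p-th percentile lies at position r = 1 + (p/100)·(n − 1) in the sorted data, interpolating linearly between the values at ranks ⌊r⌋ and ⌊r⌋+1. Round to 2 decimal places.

n = 14.
r = 1 + (40/100)·(14 − 1) = 1 + 5.2 = 6.2.
Rank 6 is 347 and rank 7 is 364.
Interpolate: 347 + 0.2·(364 − 347) = 347 + 0.2·17 = 350.4.

350.40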